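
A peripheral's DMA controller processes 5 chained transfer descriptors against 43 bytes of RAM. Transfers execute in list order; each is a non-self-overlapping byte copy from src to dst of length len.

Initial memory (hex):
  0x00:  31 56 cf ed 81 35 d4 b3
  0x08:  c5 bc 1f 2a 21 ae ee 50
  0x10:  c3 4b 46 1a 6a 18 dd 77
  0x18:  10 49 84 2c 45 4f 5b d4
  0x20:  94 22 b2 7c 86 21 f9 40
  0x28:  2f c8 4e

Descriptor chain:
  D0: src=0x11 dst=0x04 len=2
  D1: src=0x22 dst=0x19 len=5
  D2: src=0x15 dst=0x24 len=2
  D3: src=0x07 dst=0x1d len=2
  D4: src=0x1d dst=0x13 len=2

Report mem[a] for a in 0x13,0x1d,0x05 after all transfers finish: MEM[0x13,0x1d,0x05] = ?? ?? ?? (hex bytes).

MEM[0x13,0x1d,0x05] = b3 b3 46

[0] 0x11->0x04 len=2 : 4b 46
[1] 0x22->0x19 len=5 : b2 7c 86 21 f9
[2] 0x15->0x24 len=2 : 18 dd
[3] 0x07->0x1d len=2 : b3 c5
[4] 0x1d->0x13 len=2 : b3 c5
query mem[0x13]=0xb3, mem[0x1d]=0xb3, mem[0x05]=0x46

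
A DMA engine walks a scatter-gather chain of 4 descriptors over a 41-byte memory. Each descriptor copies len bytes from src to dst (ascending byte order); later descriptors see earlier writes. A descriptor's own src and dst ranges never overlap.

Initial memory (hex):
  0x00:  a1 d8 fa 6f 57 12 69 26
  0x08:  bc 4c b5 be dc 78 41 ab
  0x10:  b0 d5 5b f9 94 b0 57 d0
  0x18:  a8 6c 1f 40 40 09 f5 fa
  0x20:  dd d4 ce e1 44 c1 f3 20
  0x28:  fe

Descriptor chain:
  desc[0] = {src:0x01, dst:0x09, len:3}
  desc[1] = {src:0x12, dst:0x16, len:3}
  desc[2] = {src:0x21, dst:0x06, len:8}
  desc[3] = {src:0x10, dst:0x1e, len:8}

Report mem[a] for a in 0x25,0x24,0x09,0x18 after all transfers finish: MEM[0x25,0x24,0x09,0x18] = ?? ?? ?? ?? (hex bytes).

D0: mem[0x09..0x0b] <- [d8 fa 6f]
D1: mem[0x16..0x18] <- [5b f9 94]
D2: mem[0x06..0x0d] <- [d4 ce e1 44 c1 f3 20 fe]
D3: mem[0x1e..0x25] <- [b0 d5 5b f9 94 b0 5b f9]
query mem[0x25]=0xf9, mem[0x24]=0x5b, mem[0x09]=0x44, mem[0x18]=0x94

MEM[0x25,0x24,0x09,0x18] = f9 5b 44 94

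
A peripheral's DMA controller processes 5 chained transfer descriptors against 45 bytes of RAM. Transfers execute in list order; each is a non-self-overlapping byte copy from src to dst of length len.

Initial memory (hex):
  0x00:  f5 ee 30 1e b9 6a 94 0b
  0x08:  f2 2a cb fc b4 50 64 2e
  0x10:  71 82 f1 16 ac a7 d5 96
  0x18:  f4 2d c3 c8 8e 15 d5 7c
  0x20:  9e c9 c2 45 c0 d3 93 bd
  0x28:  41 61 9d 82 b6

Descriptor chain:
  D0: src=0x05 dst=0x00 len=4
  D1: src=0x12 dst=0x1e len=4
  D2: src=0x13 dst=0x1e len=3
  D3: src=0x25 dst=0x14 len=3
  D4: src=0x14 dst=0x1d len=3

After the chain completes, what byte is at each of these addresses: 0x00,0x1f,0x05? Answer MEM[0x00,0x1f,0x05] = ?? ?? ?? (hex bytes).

D0: mem[0x00..0x03] <- [6a 94 0b f2]
D1: mem[0x1e..0x21] <- [f1 16 ac a7]
D2: mem[0x1e..0x20] <- [16 ac a7]
D3: mem[0x14..0x16] <- [d3 93 bd]
D4: mem[0x1d..0x1f] <- [d3 93 bd]
query mem[0x00]=0x6a, mem[0x1f]=0xbd, mem[0x05]=0x6a

MEM[0x00,0x1f,0x05] = 6a bd 6a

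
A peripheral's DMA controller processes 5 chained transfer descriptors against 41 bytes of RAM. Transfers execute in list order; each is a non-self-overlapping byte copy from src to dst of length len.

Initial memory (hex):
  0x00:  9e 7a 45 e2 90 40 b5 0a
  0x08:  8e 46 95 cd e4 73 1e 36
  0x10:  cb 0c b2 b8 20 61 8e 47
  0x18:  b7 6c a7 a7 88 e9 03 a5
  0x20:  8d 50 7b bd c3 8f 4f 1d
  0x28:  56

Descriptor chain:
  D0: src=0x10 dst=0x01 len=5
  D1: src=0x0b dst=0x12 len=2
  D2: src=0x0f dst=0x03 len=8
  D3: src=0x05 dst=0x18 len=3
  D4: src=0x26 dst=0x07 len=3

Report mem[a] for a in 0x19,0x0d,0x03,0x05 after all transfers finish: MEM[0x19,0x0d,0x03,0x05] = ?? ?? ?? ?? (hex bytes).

  after D0: wrote 5B at 0x01 = cb0cb2b820
  after D1: wrote 2B at 0x12 = cde4
  after D2: wrote 8B at 0x03 = 36cb0ccde420618e
  after D3: wrote 3B at 0x18 = 0ccde4
  after D4: wrote 3B at 0x07 = 4f1d56
query mem[0x19]=0xcd, mem[0x0d]=0x73, mem[0x03]=0x36, mem[0x05]=0x0c

MEM[0x19,0x0d,0x03,0x05] = cd 73 36 0c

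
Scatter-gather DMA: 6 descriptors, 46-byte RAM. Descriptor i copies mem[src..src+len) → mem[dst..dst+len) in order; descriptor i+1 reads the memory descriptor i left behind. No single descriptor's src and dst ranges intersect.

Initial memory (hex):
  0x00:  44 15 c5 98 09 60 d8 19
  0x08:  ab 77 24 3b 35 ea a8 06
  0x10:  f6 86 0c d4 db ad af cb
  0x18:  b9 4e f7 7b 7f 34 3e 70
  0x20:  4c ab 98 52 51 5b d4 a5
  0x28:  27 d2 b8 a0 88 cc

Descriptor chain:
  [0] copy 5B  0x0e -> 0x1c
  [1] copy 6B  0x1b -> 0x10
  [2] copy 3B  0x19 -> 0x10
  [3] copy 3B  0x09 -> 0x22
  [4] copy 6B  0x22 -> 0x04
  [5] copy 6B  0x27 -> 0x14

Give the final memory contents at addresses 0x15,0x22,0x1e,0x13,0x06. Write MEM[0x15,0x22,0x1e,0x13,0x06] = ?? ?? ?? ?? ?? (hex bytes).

MEM[0x15,0x22,0x1e,0x13,0x06] = 27 77 f6 f6 3b

#0 dst[0x1c+5] := {0xa8,0x06,0xf6,0x86,0x0c}
#1 dst[0x10+6] := {0x7b,0xa8,0x06,0xf6,0x86,0x0c}
#2 dst[0x10+3] := {0x4e,0xf7,0x7b}
#3 dst[0x22+3] := {0x77,0x24,0x3b}
#4 dst[0x04+6] := {0x77,0x24,0x3b,0x5b,0xd4,0xa5}
#5 dst[0x14+6] := {0xa5,0x27,0xd2,0xb8,0xa0,0x88}
query mem[0x15]=0x27, mem[0x22]=0x77, mem[0x1e]=0xf6, mem[0x13]=0xf6, mem[0x06]=0x3b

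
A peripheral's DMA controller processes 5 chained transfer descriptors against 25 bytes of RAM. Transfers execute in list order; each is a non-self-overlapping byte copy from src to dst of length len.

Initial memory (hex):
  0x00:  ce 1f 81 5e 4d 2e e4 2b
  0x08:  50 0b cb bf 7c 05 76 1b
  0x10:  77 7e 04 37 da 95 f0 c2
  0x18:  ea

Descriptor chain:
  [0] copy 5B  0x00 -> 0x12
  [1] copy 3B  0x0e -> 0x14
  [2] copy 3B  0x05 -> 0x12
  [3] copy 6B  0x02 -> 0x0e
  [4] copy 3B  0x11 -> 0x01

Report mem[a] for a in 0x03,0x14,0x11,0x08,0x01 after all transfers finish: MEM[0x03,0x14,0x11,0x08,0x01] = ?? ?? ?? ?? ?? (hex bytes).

MEM[0x03,0x14,0x11,0x08,0x01] = 2b 2b 2e 50 2e

[0] 0x00->0x12 len=5 : ce 1f 81 5e 4d
[1] 0x0e->0x14 len=3 : 76 1b 77
[2] 0x05->0x12 len=3 : 2e e4 2b
[3] 0x02->0x0e len=6 : 81 5e 4d 2e e4 2b
[4] 0x11->0x01 len=3 : 2e e4 2b
query mem[0x03]=0x2b, mem[0x14]=0x2b, mem[0x11]=0x2e, mem[0x08]=0x50, mem[0x01]=0x2e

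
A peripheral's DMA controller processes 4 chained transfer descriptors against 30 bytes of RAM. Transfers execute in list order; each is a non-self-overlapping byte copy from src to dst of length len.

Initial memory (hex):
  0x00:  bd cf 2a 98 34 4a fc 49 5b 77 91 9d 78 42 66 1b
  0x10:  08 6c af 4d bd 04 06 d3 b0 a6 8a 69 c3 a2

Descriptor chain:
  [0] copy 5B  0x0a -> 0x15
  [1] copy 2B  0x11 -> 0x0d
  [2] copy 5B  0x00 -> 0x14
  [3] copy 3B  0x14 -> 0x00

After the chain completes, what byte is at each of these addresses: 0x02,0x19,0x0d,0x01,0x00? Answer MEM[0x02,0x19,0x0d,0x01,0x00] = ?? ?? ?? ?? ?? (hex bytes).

MEM[0x02,0x19,0x0d,0x01,0x00] = 2a 66 6c cf bd

[0] 0x0a->0x15 len=5 : 91 9d 78 42 66
[1] 0x11->0x0d len=2 : 6c af
[2] 0x00->0x14 len=5 : bd cf 2a 98 34
[3] 0x14->0x00 len=3 : bd cf 2a
query mem[0x02]=0x2a, mem[0x19]=0x66, mem[0x0d]=0x6c, mem[0x01]=0xcf, mem[0x00]=0xbd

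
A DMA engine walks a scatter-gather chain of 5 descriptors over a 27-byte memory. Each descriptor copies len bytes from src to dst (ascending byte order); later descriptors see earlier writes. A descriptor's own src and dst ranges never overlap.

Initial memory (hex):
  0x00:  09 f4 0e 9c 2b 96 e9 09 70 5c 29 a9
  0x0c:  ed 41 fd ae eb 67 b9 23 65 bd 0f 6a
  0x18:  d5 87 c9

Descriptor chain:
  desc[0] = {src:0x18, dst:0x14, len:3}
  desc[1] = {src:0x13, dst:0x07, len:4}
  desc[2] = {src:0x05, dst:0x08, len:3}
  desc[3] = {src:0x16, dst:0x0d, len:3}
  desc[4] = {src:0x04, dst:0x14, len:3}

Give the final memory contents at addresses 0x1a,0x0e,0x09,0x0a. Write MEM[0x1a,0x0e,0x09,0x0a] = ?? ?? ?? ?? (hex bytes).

MEM[0x1a,0x0e,0x09,0x0a] = c9 6a e9 23

D0: mem[0x14..0x16] <- [d5 87 c9]
D1: mem[0x07..0x0a] <- [23 d5 87 c9]
D2: mem[0x08..0x0a] <- [96 e9 23]
D3: mem[0x0d..0x0f] <- [c9 6a d5]
D4: mem[0x14..0x16] <- [2b 96 e9]
query mem[0x1a]=0xc9, mem[0x0e]=0x6a, mem[0x09]=0xe9, mem[0x0a]=0x23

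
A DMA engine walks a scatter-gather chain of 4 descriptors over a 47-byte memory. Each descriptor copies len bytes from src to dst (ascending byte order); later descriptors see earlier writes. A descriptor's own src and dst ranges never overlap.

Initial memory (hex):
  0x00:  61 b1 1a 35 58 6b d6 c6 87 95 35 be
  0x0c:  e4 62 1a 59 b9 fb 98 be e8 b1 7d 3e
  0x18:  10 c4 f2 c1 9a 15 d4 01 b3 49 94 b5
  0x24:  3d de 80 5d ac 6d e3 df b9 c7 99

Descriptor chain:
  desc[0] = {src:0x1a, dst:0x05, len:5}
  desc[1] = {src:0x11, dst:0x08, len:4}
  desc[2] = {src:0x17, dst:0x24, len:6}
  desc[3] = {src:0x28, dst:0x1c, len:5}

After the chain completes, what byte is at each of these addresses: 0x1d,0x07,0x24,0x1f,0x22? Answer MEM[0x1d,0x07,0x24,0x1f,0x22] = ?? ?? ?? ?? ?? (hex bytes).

MEM[0x1d,0x07,0x24,0x1f,0x22] = 9a 9a 3e df 94

  after D0: wrote 5B at 0x05 = f2c19a15d4
  after D1: wrote 4B at 0x08 = fb98bee8
  after D2: wrote 6B at 0x24 = 3e10c4f2c19a
  after D3: wrote 5B at 0x1c = c19ae3dfb9
query mem[0x1d]=0x9a, mem[0x07]=0x9a, mem[0x24]=0x3e, mem[0x1f]=0xdf, mem[0x22]=0x94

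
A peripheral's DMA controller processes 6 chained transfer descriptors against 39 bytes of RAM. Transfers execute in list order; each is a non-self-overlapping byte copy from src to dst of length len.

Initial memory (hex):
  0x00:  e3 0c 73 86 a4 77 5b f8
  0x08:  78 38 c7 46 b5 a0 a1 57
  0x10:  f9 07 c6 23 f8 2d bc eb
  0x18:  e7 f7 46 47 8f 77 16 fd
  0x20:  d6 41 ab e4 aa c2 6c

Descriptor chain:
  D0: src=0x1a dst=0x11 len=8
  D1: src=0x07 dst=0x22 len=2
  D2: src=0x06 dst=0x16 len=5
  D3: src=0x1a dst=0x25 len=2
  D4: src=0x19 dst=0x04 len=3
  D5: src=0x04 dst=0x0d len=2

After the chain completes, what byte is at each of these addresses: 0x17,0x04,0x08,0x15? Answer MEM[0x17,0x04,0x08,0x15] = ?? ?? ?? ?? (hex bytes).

MEM[0x17,0x04,0x08,0x15] = f8 38 78 16

#0 dst[0x11+8] := {0x46,0x47,0x8f,0x77,0x16,0xfd,0xd6,0x41}
#1 dst[0x22+2] := {0xf8,0x78}
#2 dst[0x16+5] := {0x5b,0xf8,0x78,0x38,0xc7}
#3 dst[0x25+2] := {0xc7,0x47}
#4 dst[0x04+3] := {0x38,0xc7,0x47}
#5 dst[0x0d+2] := {0x38,0xc7}
query mem[0x17]=0xf8, mem[0x04]=0x38, mem[0x08]=0x78, mem[0x15]=0x16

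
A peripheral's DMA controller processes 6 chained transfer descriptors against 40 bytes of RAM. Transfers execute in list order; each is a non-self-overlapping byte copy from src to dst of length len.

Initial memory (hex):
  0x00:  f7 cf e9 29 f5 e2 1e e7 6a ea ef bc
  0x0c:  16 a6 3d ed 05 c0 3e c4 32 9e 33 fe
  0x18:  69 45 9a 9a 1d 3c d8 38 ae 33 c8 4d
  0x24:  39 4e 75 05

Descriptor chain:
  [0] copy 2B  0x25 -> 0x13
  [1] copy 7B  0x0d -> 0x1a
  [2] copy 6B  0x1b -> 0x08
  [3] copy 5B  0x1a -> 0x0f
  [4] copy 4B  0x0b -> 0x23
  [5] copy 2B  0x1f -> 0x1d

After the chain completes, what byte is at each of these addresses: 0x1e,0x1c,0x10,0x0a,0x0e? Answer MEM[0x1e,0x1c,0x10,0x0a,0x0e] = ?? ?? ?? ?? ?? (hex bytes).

D0: mem[0x13..0x14] <- [4e 75]
D1: mem[0x1a..0x20] <- [a6 3d ed 05 c0 3e 4e]
D2: mem[0x08..0x0d] <- [3d ed 05 c0 3e 4e]
D3: mem[0x0f..0x13] <- [a6 3d ed 05 c0]
D4: mem[0x23..0x26] <- [c0 3e 4e 3d]
D5: mem[0x1d..0x1e] <- [3e 4e]
query mem[0x1e]=0x4e, mem[0x1c]=0xed, mem[0x10]=0x3d, mem[0x0a]=0x05, mem[0x0e]=0x3d

MEM[0x1e,0x1c,0x10,0x0a,0x0e] = 4e ed 3d 05 3d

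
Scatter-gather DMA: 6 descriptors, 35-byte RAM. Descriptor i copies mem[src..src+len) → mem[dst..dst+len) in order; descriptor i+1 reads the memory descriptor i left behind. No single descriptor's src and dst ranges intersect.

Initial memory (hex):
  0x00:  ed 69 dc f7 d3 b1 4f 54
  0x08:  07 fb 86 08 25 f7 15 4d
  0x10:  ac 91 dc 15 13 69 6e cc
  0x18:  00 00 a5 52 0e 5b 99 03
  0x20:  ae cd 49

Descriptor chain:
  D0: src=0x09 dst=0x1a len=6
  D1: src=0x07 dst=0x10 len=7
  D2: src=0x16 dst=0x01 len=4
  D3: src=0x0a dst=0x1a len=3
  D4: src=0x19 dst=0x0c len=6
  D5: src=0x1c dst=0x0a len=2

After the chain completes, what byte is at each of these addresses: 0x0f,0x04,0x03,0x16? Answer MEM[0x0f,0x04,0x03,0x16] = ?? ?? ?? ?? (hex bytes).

MEM[0x0f,0x04,0x03,0x16] = 25 00 00 f7

D0: mem[0x1a..0x1f] <- [fb 86 08 25 f7 15]
D1: mem[0x10..0x16] <- [54 07 fb 86 08 25 f7]
D2: mem[0x01..0x04] <- [f7 cc 00 00]
D3: mem[0x1a..0x1c] <- [86 08 25]
D4: mem[0x0c..0x11] <- [00 86 08 25 25 f7]
D5: mem[0x0a..0x0b] <- [25 25]
query mem[0x0f]=0x25, mem[0x04]=0x00, mem[0x03]=0x00, mem[0x16]=0xf7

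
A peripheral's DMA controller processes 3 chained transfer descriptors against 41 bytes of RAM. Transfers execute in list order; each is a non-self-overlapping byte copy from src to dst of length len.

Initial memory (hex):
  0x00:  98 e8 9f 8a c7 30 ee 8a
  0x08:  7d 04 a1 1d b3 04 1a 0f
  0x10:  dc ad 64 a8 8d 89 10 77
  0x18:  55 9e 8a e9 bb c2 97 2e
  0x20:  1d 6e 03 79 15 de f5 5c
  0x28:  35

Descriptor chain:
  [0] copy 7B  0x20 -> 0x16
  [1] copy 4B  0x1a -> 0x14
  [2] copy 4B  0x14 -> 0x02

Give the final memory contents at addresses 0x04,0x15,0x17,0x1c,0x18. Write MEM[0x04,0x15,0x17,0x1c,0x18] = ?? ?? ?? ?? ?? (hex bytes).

MEM[0x04,0x15,0x17,0x1c,0x18] = f5 de c2 f5 03

D0: mem[0x16..0x1c] <- [1d 6e 03 79 15 de f5]
D1: mem[0x14..0x17] <- [15 de f5 c2]
D2: mem[0x02..0x05] <- [15 de f5 c2]
query mem[0x04]=0xf5, mem[0x15]=0xde, mem[0x17]=0xc2, mem[0x1c]=0xf5, mem[0x18]=0x03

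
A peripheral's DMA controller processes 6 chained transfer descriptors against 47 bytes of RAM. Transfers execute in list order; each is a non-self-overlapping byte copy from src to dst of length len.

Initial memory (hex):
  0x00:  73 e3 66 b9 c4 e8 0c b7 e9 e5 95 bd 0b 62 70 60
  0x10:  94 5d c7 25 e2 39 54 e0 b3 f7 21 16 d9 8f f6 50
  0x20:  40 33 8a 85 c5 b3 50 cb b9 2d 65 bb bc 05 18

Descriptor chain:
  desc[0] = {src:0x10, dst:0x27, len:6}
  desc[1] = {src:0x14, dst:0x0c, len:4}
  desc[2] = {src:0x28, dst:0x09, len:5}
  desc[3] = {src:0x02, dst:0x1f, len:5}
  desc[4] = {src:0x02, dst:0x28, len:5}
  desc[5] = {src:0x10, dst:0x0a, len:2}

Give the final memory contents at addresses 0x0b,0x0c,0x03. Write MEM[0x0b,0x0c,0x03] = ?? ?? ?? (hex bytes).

[0] 0x10->0x27 len=6 : 94 5d c7 25 e2 39
[1] 0x14->0x0c len=4 : e2 39 54 e0
[2] 0x28->0x09 len=5 : 5d c7 25 e2 39
[3] 0x02->0x1f len=5 : 66 b9 c4 e8 0c
[4] 0x02->0x28 len=5 : 66 b9 c4 e8 0c
[5] 0x10->0x0a len=2 : 94 5d
query mem[0x0b]=0x5d, mem[0x0c]=0xe2, mem[0x03]=0xb9

MEM[0x0b,0x0c,0x03] = 5d e2 b9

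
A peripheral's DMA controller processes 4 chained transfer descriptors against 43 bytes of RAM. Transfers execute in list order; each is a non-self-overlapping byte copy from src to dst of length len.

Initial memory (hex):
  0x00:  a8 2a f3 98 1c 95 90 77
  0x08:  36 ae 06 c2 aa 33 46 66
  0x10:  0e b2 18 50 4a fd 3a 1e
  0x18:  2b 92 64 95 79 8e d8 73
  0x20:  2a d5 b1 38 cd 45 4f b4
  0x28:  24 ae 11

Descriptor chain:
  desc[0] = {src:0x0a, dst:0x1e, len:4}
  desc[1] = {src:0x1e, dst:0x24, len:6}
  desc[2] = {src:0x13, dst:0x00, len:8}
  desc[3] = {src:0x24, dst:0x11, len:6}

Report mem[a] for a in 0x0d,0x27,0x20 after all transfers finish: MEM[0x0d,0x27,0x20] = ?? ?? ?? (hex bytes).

MEM[0x0d,0x27,0x20] = 33 33 aa

[0] 0x0a->0x1e len=4 : 06 c2 aa 33
[1] 0x1e->0x24 len=6 : 06 c2 aa 33 b1 38
[2] 0x13->0x00 len=8 : 50 4a fd 3a 1e 2b 92 64
[3] 0x24->0x11 len=6 : 06 c2 aa 33 b1 38
query mem[0x0d]=0x33, mem[0x27]=0x33, mem[0x20]=0xaa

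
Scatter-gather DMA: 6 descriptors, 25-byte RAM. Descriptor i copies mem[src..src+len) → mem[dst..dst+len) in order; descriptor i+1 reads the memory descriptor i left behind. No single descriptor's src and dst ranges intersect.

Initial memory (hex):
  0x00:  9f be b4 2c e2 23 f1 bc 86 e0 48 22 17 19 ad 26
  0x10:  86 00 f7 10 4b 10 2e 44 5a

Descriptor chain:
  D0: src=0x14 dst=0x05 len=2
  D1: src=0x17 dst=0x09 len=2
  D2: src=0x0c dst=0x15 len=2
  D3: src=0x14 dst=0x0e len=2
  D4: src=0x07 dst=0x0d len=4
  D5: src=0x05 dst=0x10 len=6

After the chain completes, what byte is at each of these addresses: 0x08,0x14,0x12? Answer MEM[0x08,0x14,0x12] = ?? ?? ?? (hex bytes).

[0] 0x14->0x05 len=2 : 4b 10
[1] 0x17->0x09 len=2 : 44 5a
[2] 0x0c->0x15 len=2 : 17 19
[3] 0x14->0x0e len=2 : 4b 17
[4] 0x07->0x0d len=4 : bc 86 44 5a
[5] 0x05->0x10 len=6 : 4b 10 bc 86 44 5a
query mem[0x08]=0x86, mem[0x14]=0x44, mem[0x12]=0xbc

MEM[0x08,0x14,0x12] = 86 44 bc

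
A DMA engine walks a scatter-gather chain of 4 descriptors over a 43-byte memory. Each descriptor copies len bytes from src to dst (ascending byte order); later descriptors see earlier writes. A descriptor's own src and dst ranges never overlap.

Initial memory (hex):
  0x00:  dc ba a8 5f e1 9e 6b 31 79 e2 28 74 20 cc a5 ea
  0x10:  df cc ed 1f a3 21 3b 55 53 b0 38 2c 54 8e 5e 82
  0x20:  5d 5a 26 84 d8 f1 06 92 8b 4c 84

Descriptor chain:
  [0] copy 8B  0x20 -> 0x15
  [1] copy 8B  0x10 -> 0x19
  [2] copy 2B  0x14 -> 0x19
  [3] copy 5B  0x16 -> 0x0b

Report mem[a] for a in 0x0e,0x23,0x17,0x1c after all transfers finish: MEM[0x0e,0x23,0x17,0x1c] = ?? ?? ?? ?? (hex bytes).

MEM[0x0e,0x23,0x17,0x1c] = a3 84 26 1f

D0: mem[0x15..0x1c] <- [5d 5a 26 84 d8 f1 06 92]
D1: mem[0x19..0x20] <- [df cc ed 1f a3 5d 5a 26]
D2: mem[0x19..0x1a] <- [a3 5d]
D3: mem[0x0b..0x0f] <- [5a 26 84 a3 5d]
query mem[0x0e]=0xa3, mem[0x23]=0x84, mem[0x17]=0x26, mem[0x1c]=0x1f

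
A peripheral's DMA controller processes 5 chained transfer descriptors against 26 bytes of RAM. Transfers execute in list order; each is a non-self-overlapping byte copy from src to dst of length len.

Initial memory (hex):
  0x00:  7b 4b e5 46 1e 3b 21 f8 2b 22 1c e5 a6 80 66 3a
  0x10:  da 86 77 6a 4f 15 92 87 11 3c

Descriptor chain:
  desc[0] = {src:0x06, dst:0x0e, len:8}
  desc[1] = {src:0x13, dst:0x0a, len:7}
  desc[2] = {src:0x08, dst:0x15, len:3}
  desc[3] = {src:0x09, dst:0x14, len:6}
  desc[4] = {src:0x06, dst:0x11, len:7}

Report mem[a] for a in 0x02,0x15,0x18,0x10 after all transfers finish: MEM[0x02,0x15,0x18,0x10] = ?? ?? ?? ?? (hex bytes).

[0] 0x06->0x0e len=8 : 21 f8 2b 22 1c e5 a6 80
[1] 0x13->0x0a len=7 : e5 a6 80 92 87 11 3c
[2] 0x08->0x15 len=3 : 2b 22 e5
[3] 0x09->0x14 len=6 : 22 e5 a6 80 92 87
[4] 0x06->0x11 len=7 : 21 f8 2b 22 e5 a6 80
query mem[0x02]=0xe5, mem[0x15]=0xe5, mem[0x18]=0x92, mem[0x10]=0x3c

MEM[0x02,0x15,0x18,0x10] = e5 e5 92 3c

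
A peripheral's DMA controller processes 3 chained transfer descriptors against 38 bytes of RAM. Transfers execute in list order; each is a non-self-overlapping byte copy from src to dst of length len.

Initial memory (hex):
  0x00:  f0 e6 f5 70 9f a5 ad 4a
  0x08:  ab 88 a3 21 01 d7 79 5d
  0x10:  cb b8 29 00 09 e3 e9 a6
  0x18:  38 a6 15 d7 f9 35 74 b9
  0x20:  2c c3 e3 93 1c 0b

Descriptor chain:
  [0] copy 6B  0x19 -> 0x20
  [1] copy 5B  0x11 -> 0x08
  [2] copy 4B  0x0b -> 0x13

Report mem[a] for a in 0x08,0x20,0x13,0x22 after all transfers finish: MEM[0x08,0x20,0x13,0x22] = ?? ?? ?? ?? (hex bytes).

MEM[0x08,0x20,0x13,0x22] = b8 a6 09 d7

  after D0: wrote 6B at 0x20 = a615d7f93574
  after D1: wrote 5B at 0x08 = b8290009e3
  after D2: wrote 4B at 0x13 = 09e3d779
query mem[0x08]=0xb8, mem[0x20]=0xa6, mem[0x13]=0x09, mem[0x22]=0xd7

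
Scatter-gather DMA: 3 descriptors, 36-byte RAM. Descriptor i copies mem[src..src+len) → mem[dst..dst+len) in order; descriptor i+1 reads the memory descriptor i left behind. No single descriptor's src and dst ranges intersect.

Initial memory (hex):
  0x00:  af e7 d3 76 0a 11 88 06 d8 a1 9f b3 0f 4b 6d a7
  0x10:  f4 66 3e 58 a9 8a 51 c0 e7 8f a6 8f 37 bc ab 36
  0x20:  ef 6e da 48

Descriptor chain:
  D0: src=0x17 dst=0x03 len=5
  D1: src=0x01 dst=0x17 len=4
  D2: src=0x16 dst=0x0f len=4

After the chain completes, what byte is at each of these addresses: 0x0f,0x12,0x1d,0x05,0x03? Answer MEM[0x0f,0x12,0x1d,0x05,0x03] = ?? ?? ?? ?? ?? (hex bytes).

MEM[0x0f,0x12,0x1d,0x05,0x03] = 51 c0 bc 8f c0

#0 dst[0x03+5] := {0xc0,0xe7,0x8f,0xa6,0x8f}
#1 dst[0x17+4] := {0xe7,0xd3,0xc0,0xe7}
#2 dst[0x0f+4] := {0x51,0xe7,0xd3,0xc0}
query mem[0x0f]=0x51, mem[0x12]=0xc0, mem[0x1d]=0xbc, mem[0x05]=0x8f, mem[0x03]=0xc0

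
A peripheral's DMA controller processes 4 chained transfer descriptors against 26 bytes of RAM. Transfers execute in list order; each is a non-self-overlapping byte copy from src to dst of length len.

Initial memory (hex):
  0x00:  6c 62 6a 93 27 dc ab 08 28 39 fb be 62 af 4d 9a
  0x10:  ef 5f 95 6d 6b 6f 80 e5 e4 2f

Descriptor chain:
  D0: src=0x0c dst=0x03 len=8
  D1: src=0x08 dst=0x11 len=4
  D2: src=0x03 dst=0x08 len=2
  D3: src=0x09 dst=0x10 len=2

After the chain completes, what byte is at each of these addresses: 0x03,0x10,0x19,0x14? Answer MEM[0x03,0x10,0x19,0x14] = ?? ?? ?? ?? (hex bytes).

MEM[0x03,0x10,0x19,0x14] = 62 af 2f be

  after D0: wrote 8B at 0x03 = 62af4d9aef5f956d
  after D1: wrote 4B at 0x11 = 5f956dbe
  after D2: wrote 2B at 0x08 = 62af
  after D3: wrote 2B at 0x10 = af6d
query mem[0x03]=0x62, mem[0x10]=0xaf, mem[0x19]=0x2f, mem[0x14]=0xbe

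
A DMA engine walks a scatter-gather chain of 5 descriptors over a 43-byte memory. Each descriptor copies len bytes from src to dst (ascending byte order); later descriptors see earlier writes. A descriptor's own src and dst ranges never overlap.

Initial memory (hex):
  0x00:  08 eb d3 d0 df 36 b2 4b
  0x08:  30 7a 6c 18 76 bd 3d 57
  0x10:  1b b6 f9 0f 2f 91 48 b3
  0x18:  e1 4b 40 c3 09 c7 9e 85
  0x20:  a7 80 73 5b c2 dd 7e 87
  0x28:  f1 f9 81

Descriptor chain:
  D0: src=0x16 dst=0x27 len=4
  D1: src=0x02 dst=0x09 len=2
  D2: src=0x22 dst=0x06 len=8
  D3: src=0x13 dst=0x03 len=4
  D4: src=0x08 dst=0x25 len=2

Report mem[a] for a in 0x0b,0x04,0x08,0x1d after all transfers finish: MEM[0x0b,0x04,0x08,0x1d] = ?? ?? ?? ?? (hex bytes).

MEM[0x0b,0x04,0x08,0x1d] = 48 2f c2 c7

D0: mem[0x27..0x2a] <- [48 b3 e1 4b]
D1: mem[0x09..0x0a] <- [d3 d0]
D2: mem[0x06..0x0d] <- [73 5b c2 dd 7e 48 b3 e1]
D3: mem[0x03..0x06] <- [0f 2f 91 48]
D4: mem[0x25..0x26] <- [c2 dd]
query mem[0x0b]=0x48, mem[0x04]=0x2f, mem[0x08]=0xc2, mem[0x1d]=0xc7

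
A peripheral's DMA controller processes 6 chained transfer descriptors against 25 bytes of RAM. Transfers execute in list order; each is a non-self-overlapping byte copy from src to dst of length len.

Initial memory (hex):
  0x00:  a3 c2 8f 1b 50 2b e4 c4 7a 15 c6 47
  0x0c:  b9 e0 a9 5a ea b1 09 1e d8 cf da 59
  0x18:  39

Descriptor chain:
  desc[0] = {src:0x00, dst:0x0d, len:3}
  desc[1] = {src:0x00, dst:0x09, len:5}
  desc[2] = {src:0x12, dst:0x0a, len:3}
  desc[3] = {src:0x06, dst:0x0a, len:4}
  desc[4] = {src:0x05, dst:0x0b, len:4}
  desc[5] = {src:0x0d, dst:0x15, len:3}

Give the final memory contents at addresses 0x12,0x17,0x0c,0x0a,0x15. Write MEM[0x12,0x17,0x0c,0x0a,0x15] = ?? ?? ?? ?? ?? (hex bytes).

[0] 0x00->0x0d len=3 : a3 c2 8f
[1] 0x00->0x09 len=5 : a3 c2 8f 1b 50
[2] 0x12->0x0a len=3 : 09 1e d8
[3] 0x06->0x0a len=4 : e4 c4 7a a3
[4] 0x05->0x0b len=4 : 2b e4 c4 7a
[5] 0x0d->0x15 len=3 : c4 7a 8f
query mem[0x12]=0x09, mem[0x17]=0x8f, mem[0x0c]=0xe4, mem[0x0a]=0xe4, mem[0x15]=0xc4

MEM[0x12,0x17,0x0c,0x0a,0x15] = 09 8f e4 e4 c4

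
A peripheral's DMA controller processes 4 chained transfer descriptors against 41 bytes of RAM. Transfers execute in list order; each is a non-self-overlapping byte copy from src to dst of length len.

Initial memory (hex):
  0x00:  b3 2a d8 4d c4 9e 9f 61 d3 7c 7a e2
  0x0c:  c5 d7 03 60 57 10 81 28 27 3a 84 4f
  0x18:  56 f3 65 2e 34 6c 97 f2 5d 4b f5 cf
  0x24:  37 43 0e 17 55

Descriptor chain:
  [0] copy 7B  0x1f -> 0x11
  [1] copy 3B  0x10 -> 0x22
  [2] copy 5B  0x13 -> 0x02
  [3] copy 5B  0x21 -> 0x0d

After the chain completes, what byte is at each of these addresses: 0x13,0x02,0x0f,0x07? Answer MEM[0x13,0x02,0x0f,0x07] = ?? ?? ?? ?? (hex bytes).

MEM[0x13,0x02,0x0f,0x07] = 4b 4b f2 61

[0] 0x1f->0x11 len=7 : f2 5d 4b f5 cf 37 43
[1] 0x10->0x22 len=3 : 57 f2 5d
[2] 0x13->0x02 len=5 : 4b f5 cf 37 43
[3] 0x21->0x0d len=5 : 4b 57 f2 5d 43
query mem[0x13]=0x4b, mem[0x02]=0x4b, mem[0x0f]=0xf2, mem[0x07]=0x61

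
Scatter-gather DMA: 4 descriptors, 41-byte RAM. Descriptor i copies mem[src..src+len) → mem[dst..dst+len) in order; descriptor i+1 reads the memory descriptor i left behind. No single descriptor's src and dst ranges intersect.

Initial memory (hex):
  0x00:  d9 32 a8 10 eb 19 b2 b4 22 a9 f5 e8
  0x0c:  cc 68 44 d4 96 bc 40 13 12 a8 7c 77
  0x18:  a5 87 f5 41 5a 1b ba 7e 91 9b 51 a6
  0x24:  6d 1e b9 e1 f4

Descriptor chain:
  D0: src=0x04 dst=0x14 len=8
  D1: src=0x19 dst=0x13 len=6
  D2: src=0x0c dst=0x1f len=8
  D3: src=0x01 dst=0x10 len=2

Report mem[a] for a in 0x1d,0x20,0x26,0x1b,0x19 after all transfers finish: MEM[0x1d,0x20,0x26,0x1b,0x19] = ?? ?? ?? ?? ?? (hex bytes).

MEM[0x1d,0x20,0x26,0x1b,0x19] = 1b 68 a9 e8 a9

  after D0: wrote 8B at 0x14 = eb19b2b422a9f5e8
  after D1: wrote 6B at 0x13 = a9f5e85a1bba
  after D2: wrote 8B at 0x1f = cc6844d496bc40a9
  after D3: wrote 2B at 0x10 = 32a8
query mem[0x1d]=0x1b, mem[0x20]=0x68, mem[0x26]=0xa9, mem[0x1b]=0xe8, mem[0x19]=0xa9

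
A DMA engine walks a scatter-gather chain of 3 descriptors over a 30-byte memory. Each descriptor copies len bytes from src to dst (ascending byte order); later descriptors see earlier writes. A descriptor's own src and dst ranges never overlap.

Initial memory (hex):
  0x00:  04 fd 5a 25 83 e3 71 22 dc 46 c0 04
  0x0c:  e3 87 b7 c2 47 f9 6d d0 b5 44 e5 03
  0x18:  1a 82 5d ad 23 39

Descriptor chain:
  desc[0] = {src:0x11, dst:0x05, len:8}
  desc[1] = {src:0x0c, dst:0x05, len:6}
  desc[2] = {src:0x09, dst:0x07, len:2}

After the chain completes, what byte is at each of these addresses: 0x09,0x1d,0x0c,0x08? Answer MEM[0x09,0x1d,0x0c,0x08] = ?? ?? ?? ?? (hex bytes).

[0] 0x11->0x05 len=8 : f9 6d d0 b5 44 e5 03 1a
[1] 0x0c->0x05 len=6 : 1a 87 b7 c2 47 f9
[2] 0x09->0x07 len=2 : 47 f9
query mem[0x09]=0x47, mem[0x1d]=0x39, mem[0x0c]=0x1a, mem[0x08]=0xf9

MEM[0x09,0x1d,0x0c,0x08] = 47 39 1a f9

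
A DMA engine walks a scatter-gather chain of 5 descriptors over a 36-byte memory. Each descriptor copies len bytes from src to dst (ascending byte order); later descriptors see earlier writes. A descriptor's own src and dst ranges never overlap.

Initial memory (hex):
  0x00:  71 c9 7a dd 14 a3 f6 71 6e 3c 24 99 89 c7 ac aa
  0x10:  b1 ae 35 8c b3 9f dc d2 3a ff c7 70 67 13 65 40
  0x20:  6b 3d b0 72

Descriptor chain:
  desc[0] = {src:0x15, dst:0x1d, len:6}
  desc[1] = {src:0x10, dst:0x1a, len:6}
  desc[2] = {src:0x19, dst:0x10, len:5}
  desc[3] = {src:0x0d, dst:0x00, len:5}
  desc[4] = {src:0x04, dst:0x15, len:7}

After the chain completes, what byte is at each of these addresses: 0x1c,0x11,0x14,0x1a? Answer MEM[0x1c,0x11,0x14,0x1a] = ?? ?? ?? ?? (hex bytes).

#0 dst[0x1d+6] := {0x9f,0xdc,0xd2,0x3a,0xff,0xc7}
#1 dst[0x1a+6] := {0xb1,0xae,0x35,0x8c,0xb3,0x9f}
#2 dst[0x10+5] := {0xff,0xb1,0xae,0x35,0x8c}
#3 dst[0x00+5] := {0xc7,0xac,0xaa,0xff,0xb1}
#4 dst[0x15+7] := {0xb1,0xa3,0xf6,0x71,0x6e,0x3c,0x24}
query mem[0x1c]=0x35, mem[0x11]=0xb1, mem[0x14]=0x8c, mem[0x1a]=0x3c

MEM[0x1c,0x11,0x14,0x1a] = 35 b1 8c 3c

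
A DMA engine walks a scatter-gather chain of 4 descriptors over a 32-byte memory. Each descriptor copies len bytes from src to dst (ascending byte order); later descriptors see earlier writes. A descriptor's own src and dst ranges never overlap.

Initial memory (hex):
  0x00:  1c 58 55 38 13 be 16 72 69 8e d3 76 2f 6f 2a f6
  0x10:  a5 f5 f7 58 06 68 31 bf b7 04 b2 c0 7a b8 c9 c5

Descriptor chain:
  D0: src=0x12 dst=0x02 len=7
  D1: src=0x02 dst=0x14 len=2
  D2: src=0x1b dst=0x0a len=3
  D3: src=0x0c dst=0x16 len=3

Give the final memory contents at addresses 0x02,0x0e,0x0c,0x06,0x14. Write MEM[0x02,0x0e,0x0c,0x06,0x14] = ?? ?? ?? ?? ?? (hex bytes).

MEM[0x02,0x0e,0x0c,0x06,0x14] = f7 2a b8 31 f7

#0 dst[0x02+7] := {0xf7,0x58,0x06,0x68,0x31,0xbf,0xb7}
#1 dst[0x14+2] := {0xf7,0x58}
#2 dst[0x0a+3] := {0xc0,0x7a,0xb8}
#3 dst[0x16+3] := {0xb8,0x6f,0x2a}
query mem[0x02]=0xf7, mem[0x0e]=0x2a, mem[0x0c]=0xb8, mem[0x06]=0x31, mem[0x14]=0xf7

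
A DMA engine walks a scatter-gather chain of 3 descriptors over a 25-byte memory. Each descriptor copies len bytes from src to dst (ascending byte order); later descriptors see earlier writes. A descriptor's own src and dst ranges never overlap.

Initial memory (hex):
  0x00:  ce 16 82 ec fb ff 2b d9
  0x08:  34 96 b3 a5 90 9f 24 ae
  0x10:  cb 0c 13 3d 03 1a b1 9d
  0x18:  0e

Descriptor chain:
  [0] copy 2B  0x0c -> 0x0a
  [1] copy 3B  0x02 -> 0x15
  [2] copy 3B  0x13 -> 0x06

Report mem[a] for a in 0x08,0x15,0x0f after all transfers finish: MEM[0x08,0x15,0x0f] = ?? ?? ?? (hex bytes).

[0] 0x0c->0x0a len=2 : 90 9f
[1] 0x02->0x15 len=3 : 82 ec fb
[2] 0x13->0x06 len=3 : 3d 03 82
query mem[0x08]=0x82, mem[0x15]=0x82, mem[0x0f]=0xae

MEM[0x08,0x15,0x0f] = 82 82 ae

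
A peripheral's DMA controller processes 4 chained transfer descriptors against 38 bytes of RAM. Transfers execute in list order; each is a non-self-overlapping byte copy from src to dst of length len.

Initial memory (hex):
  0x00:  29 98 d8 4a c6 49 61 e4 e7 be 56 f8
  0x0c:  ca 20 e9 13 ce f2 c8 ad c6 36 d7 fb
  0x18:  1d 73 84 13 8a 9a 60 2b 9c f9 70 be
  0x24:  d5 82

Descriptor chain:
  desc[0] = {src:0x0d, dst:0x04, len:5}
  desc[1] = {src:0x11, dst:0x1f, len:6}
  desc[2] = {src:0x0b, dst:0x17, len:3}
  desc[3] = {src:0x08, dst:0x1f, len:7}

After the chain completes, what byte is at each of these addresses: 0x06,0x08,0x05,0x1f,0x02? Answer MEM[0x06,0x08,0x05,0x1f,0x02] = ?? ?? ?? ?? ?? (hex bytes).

MEM[0x06,0x08,0x05,0x1f,0x02] = 13 f2 e9 f2 d8

[0] 0x0d->0x04 len=5 : 20 e9 13 ce f2
[1] 0x11->0x1f len=6 : f2 c8 ad c6 36 d7
[2] 0x0b->0x17 len=3 : f8 ca 20
[3] 0x08->0x1f len=7 : f2 be 56 f8 ca 20 e9
query mem[0x06]=0x13, mem[0x08]=0xf2, mem[0x05]=0xe9, mem[0x1f]=0xf2, mem[0x02]=0xd8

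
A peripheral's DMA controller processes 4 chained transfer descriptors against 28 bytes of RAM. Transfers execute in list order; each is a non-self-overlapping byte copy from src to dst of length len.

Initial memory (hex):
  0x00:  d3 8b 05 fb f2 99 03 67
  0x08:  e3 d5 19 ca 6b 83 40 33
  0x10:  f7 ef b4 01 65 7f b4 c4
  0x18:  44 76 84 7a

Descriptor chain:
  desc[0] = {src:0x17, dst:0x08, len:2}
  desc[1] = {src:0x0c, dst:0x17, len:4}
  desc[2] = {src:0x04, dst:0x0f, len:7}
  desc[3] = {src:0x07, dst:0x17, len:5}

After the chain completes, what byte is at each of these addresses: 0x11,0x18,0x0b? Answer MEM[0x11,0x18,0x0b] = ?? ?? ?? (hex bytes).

[0] 0x17->0x08 len=2 : c4 44
[1] 0x0c->0x17 len=4 : 6b 83 40 33
[2] 0x04->0x0f len=7 : f2 99 03 67 c4 44 19
[3] 0x07->0x17 len=5 : 67 c4 44 19 ca
query mem[0x11]=0x03, mem[0x18]=0xc4, mem[0x0b]=0xca

MEM[0x11,0x18,0x0b] = 03 c4 ca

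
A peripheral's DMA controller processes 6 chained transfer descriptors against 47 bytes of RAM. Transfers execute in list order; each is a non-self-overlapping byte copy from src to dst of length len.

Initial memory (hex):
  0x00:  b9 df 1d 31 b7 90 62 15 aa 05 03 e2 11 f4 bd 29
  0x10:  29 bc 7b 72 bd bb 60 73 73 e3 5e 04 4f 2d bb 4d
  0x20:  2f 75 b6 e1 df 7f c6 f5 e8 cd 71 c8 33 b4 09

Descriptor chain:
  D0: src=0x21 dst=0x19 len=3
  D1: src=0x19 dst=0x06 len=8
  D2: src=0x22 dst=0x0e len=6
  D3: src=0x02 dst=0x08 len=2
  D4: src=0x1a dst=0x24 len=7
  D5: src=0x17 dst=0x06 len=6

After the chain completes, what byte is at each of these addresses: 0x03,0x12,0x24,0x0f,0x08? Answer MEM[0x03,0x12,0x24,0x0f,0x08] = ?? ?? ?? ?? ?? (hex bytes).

MEM[0x03,0x12,0x24,0x0f,0x08] = 31 c6 b6 e1 75

[0] 0x21->0x19 len=3 : 75 b6 e1
[1] 0x19->0x06 len=8 : 75 b6 e1 4f 2d bb 4d 2f
[2] 0x22->0x0e len=6 : b6 e1 df 7f c6 f5
[3] 0x02->0x08 len=2 : 1d 31
[4] 0x1a->0x24 len=7 : b6 e1 4f 2d bb 4d 2f
[5] 0x17->0x06 len=6 : 73 73 75 b6 e1 4f
query mem[0x03]=0x31, mem[0x12]=0xc6, mem[0x24]=0xb6, mem[0x0f]=0xe1, mem[0x08]=0x75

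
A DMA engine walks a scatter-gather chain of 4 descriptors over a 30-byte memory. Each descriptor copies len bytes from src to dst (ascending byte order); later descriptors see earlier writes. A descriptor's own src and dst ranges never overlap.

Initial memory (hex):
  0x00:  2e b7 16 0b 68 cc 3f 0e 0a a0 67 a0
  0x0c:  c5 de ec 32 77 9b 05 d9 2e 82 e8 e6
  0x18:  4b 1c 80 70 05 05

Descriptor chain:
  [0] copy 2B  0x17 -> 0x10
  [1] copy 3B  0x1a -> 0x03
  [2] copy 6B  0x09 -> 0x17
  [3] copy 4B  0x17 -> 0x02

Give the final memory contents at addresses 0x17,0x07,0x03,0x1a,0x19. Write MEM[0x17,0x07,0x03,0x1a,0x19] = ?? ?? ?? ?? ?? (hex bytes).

[0] 0x17->0x10 len=2 : e6 4b
[1] 0x1a->0x03 len=3 : 80 70 05
[2] 0x09->0x17 len=6 : a0 67 a0 c5 de ec
[3] 0x17->0x02 len=4 : a0 67 a0 c5
query mem[0x17]=0xa0, mem[0x07]=0x0e, mem[0x03]=0x67, mem[0x1a]=0xc5, mem[0x19]=0xa0

MEM[0x17,0x07,0x03,0x1a,0x19] = a0 0e 67 c5 a0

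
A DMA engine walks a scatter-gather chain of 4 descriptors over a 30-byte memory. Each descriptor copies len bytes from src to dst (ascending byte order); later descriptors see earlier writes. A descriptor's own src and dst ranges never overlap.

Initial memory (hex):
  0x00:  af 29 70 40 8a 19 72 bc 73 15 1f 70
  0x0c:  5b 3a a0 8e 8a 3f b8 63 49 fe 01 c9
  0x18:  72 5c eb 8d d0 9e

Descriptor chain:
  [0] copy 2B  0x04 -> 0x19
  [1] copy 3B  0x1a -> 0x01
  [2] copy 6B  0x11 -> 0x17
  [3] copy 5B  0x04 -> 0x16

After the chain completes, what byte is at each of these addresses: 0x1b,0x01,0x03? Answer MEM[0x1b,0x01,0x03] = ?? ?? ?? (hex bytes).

MEM[0x1b,0x01,0x03] = fe 19 d0

[0] 0x04->0x19 len=2 : 8a 19
[1] 0x1a->0x01 len=3 : 19 8d d0
[2] 0x11->0x17 len=6 : 3f b8 63 49 fe 01
[3] 0x04->0x16 len=5 : 8a 19 72 bc 73
query mem[0x1b]=0xfe, mem[0x01]=0x19, mem[0x03]=0xd0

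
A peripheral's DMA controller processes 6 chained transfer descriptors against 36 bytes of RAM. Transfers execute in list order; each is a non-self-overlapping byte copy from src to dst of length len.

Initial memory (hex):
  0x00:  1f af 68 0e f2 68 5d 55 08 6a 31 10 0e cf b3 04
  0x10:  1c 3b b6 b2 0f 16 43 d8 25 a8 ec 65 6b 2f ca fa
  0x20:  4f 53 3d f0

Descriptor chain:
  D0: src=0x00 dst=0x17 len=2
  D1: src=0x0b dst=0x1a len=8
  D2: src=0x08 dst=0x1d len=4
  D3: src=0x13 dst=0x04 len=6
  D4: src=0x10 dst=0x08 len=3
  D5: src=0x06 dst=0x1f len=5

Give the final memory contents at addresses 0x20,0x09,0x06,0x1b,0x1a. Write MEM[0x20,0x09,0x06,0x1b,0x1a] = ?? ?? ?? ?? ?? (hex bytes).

[0] 0x00->0x17 len=2 : 1f af
[1] 0x0b->0x1a len=8 : 10 0e cf b3 04 1c 3b b6
[2] 0x08->0x1d len=4 : 08 6a 31 10
[3] 0x13->0x04 len=6 : b2 0f 16 43 1f af
[4] 0x10->0x08 len=3 : 1c 3b b6
[5] 0x06->0x1f len=5 : 16 43 1c 3b b6
query mem[0x20]=0x43, mem[0x09]=0x3b, mem[0x06]=0x16, mem[0x1b]=0x0e, mem[0x1a]=0x10

MEM[0x20,0x09,0x06,0x1b,0x1a] = 43 3b 16 0e 10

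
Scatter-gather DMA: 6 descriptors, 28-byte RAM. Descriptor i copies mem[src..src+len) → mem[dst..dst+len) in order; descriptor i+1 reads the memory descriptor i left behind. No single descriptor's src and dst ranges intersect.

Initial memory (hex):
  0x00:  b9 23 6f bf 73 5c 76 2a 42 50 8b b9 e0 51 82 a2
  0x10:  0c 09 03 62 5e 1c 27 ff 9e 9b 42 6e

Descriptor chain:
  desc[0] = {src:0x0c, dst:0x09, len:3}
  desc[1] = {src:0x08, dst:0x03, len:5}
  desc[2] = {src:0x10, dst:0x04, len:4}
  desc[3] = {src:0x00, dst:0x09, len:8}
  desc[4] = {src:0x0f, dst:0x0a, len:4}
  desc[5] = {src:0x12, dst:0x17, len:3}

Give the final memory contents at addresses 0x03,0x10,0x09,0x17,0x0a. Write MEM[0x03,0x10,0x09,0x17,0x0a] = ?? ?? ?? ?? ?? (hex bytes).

MEM[0x03,0x10,0x09,0x17,0x0a] = 42 62 b9 03 03

D0: mem[0x09..0x0b] <- [e0 51 82]
D1: mem[0x03..0x07] <- [42 e0 51 82 e0]
D2: mem[0x04..0x07] <- [0c 09 03 62]
D3: mem[0x09..0x10] <- [b9 23 6f 42 0c 09 03 62]
D4: mem[0x0a..0x0d] <- [03 62 09 03]
D5: mem[0x17..0x19] <- [03 62 5e]
query mem[0x03]=0x42, mem[0x10]=0x62, mem[0x09]=0xb9, mem[0x17]=0x03, mem[0x0a]=0x03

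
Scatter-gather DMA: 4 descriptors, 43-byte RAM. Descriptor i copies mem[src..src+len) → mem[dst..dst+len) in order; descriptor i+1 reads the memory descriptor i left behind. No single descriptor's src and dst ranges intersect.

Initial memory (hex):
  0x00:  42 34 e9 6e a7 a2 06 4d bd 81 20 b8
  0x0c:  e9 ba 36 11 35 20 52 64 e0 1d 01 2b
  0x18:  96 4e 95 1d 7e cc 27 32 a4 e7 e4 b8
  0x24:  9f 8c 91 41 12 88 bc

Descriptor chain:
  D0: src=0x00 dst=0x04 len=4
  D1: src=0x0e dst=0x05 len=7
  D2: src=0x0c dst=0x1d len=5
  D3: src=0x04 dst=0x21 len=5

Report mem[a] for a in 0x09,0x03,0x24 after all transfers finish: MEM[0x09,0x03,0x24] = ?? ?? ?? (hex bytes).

MEM[0x09,0x03,0x24] = 52 6e 35

  after D0: wrote 4B at 0x04 = 4234e96e
  after D1: wrote 7B at 0x05 = 361135205264e0
  after D2: wrote 5B at 0x1d = e9ba361135
  after D3: wrote 5B at 0x21 = 4236113520
query mem[0x09]=0x52, mem[0x03]=0x6e, mem[0x24]=0x35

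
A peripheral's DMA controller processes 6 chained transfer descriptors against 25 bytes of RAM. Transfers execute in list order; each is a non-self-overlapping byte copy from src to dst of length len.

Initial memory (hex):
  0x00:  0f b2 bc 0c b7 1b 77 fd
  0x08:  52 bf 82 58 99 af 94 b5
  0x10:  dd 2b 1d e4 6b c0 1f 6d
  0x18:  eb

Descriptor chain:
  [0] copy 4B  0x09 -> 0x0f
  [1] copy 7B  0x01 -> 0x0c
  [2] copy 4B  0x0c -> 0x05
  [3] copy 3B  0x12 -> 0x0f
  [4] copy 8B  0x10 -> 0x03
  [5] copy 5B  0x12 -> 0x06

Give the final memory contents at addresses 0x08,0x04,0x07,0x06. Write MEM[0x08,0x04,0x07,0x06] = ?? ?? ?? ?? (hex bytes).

MEM[0x08,0x04,0x07,0x06] = 6b 6b e4 fd

[0] 0x09->0x0f len=4 : bf 82 58 99
[1] 0x01->0x0c len=7 : b2 bc 0c b7 1b 77 fd
[2] 0x0c->0x05 len=4 : b2 bc 0c b7
[3] 0x12->0x0f len=3 : fd e4 6b
[4] 0x10->0x03 len=8 : e4 6b fd e4 6b c0 1f 6d
[5] 0x12->0x06 len=5 : fd e4 6b c0 1f
query mem[0x08]=0x6b, mem[0x04]=0x6b, mem[0x07]=0xe4, mem[0x06]=0xfd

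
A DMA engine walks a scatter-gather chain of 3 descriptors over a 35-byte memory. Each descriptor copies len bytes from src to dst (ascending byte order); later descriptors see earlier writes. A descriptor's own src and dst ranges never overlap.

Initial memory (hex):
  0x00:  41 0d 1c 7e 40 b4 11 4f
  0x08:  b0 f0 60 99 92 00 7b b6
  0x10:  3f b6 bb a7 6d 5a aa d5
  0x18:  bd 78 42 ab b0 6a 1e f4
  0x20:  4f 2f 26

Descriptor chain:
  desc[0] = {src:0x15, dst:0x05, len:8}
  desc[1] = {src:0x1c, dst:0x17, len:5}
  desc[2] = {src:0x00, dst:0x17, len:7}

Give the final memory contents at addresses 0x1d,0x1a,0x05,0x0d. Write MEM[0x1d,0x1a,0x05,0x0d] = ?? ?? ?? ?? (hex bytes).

MEM[0x1d,0x1a,0x05,0x0d] = aa 7e 5a 00

  after D0: wrote 8B at 0x05 = 5aaad5bd7842abb0
  after D1: wrote 5B at 0x17 = b06a1ef44f
  after D2: wrote 7B at 0x17 = 410d1c7e405aaa
query mem[0x1d]=0xaa, mem[0x1a]=0x7e, mem[0x05]=0x5a, mem[0x0d]=0x00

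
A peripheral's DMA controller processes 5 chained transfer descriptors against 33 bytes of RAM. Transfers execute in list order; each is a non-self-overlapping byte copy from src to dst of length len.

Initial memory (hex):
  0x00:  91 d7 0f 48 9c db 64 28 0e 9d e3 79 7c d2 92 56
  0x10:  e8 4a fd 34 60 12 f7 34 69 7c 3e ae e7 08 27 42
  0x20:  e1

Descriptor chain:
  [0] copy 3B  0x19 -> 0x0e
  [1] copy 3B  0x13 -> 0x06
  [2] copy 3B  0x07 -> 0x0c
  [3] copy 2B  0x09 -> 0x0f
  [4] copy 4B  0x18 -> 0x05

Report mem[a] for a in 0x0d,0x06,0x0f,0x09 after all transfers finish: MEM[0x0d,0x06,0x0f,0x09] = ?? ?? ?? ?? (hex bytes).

D0: mem[0x0e..0x10] <- [7c 3e ae]
D1: mem[0x06..0x08] <- [34 60 12]
D2: mem[0x0c..0x0e] <- [60 12 9d]
D3: mem[0x0f..0x10] <- [9d e3]
D4: mem[0x05..0x08] <- [69 7c 3e ae]
query mem[0x0d]=0x12, mem[0x06]=0x7c, mem[0x0f]=0x9d, mem[0x09]=0x9d

MEM[0x0d,0x06,0x0f,0x09] = 12 7c 9d 9d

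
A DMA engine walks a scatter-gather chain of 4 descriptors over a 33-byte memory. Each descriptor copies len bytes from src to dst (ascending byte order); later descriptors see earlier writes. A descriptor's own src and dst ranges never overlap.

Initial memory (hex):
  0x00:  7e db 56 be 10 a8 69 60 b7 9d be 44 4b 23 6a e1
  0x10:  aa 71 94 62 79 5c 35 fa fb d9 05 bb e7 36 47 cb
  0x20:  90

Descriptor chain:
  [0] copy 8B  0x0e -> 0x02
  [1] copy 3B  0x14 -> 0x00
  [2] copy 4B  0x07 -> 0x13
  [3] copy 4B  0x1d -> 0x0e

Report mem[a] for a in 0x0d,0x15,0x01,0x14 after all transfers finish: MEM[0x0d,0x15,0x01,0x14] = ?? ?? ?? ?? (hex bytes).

[0] 0x0e->0x02 len=8 : 6a e1 aa 71 94 62 79 5c
[1] 0x14->0x00 len=3 : 79 5c 35
[2] 0x07->0x13 len=4 : 62 79 5c be
[3] 0x1d->0x0e len=4 : 36 47 cb 90
query mem[0x0d]=0x23, mem[0x15]=0x5c, mem[0x01]=0x5c, mem[0x14]=0x79

MEM[0x0d,0x15,0x01,0x14] = 23 5c 5c 79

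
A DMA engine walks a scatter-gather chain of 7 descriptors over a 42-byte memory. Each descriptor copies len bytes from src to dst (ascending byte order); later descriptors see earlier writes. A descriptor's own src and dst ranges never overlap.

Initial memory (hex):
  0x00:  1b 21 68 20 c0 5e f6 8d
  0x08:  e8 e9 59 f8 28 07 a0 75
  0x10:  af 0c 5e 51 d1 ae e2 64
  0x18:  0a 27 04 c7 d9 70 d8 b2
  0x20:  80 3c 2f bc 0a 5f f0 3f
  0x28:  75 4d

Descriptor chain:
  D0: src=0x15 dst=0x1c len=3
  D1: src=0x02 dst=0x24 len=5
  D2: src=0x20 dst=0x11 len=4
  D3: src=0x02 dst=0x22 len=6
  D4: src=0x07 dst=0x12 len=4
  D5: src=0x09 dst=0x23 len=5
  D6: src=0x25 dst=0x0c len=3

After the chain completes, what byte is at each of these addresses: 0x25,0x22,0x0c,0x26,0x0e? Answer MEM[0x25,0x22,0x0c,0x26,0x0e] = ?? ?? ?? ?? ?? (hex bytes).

MEM[0x25,0x22,0x0c,0x26,0x0e] = f8 68 f8 28 07

#0 dst[0x1c+3] := {0xae,0xe2,0x64}
#1 dst[0x24+5] := {0x68,0x20,0xc0,0x5e,0xf6}
#2 dst[0x11+4] := {0x80,0x3c,0x2f,0xbc}
#3 dst[0x22+6] := {0x68,0x20,0xc0,0x5e,0xf6,0x8d}
#4 dst[0x12+4] := {0x8d,0xe8,0xe9,0x59}
#5 dst[0x23+5] := {0xe9,0x59,0xf8,0x28,0x07}
#6 dst[0x0c+3] := {0xf8,0x28,0x07}
query mem[0x25]=0xf8, mem[0x22]=0x68, mem[0x0c]=0xf8, mem[0x26]=0x28, mem[0x0e]=0x07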